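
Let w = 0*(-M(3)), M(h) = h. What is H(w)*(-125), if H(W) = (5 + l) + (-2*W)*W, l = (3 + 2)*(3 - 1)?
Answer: -1875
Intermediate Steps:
l = 10 (l = 5*2 = 10)
w = 0 (w = 0*(-1*3) = 0*(-3) = 0)
H(W) = 15 - 2*W² (H(W) = (5 + 10) + (-2*W)*W = 15 - 2*W²)
H(w)*(-125) = (15 - 2*0²)*(-125) = (15 - 2*0)*(-125) = (15 + 0)*(-125) = 15*(-125) = -1875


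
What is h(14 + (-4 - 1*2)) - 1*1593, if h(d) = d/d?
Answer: -1592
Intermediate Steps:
h(d) = 1
h(14 + (-4 - 1*2)) - 1*1593 = 1 - 1*1593 = 1 - 1593 = -1592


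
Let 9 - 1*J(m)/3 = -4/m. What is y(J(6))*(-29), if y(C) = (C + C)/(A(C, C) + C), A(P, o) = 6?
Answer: -1682/35 ≈ -48.057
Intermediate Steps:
J(m) = 27 + 12/m (J(m) = 27 - (-12)/m = 27 + 12/m)
y(C) = 2*C/(6 + C) (y(C) = (C + C)/(6 + C) = (2*C)/(6 + C) = 2*C/(6 + C))
y(J(6))*(-29) = (2*(27 + 12/6)/(6 + (27 + 12/6)))*(-29) = (2*(27 + 12*(⅙))/(6 + (27 + 12*(⅙))))*(-29) = (2*(27 + 2)/(6 + (27 + 2)))*(-29) = (2*29/(6 + 29))*(-29) = (2*29/35)*(-29) = (2*29*(1/35))*(-29) = (58/35)*(-29) = -1682/35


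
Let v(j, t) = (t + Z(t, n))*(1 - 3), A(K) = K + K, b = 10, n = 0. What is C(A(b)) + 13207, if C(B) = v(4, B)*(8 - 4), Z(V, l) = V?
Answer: 12887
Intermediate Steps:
A(K) = 2*K
v(j, t) = -4*t (v(j, t) = (t + t)*(1 - 3) = (2*t)*(-2) = -4*t)
C(B) = -16*B (C(B) = (-4*B)*(8 - 4) = -4*B*4 = -16*B)
C(A(b)) + 13207 = -32*10 + 13207 = -16*20 + 13207 = -320 + 13207 = 12887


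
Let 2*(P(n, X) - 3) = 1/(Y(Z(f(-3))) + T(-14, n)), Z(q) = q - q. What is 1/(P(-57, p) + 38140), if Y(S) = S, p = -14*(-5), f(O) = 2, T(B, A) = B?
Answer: 28/1068003 ≈ 2.6217e-5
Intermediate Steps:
Z(q) = 0
p = 70
P(n, X) = 83/28 (P(n, X) = 3 + 1/(2*(0 - 14)) = 3 + (½)/(-14) = 3 + (½)*(-1/14) = 3 - 1/28 = 83/28)
1/(P(-57, p) + 38140) = 1/(83/28 + 38140) = 1/(1068003/28) = 28/1068003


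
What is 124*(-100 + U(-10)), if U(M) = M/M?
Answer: -12276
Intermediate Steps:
U(M) = 1
124*(-100 + U(-10)) = 124*(-100 + 1) = 124*(-99) = -12276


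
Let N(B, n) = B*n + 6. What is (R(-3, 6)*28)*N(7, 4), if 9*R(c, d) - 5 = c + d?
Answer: 7616/9 ≈ 846.22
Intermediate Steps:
R(c, d) = 5/9 + c/9 + d/9 (R(c, d) = 5/9 + (c + d)/9 = 5/9 + (c/9 + d/9) = 5/9 + c/9 + d/9)
N(B, n) = 6 + B*n
(R(-3, 6)*28)*N(7, 4) = ((5/9 + (⅑)*(-3) + (⅑)*6)*28)*(6 + 7*4) = ((5/9 - ⅓ + ⅔)*28)*(6 + 28) = ((8/9)*28)*34 = (224/9)*34 = 7616/9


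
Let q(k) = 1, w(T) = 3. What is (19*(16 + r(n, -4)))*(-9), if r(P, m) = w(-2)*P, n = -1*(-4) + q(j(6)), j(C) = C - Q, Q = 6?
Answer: -5301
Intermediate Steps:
j(C) = -6 + C (j(C) = C - 1*6 = C - 6 = -6 + C)
n = 5 (n = -1*(-4) + 1 = 4 + 1 = 5)
r(P, m) = 3*P
(19*(16 + r(n, -4)))*(-9) = (19*(16 + 3*5))*(-9) = (19*(16 + 15))*(-9) = (19*31)*(-9) = 589*(-9) = -5301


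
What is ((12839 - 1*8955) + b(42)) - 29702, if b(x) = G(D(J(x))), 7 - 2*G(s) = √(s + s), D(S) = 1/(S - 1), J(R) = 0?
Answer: -51629/2 - I*√2/2 ≈ -25815.0 - 0.70711*I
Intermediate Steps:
D(S) = 1/(-1 + S)
G(s) = 7/2 - √2*√s/2 (G(s) = 7/2 - √(s + s)/2 = 7/2 - √2*√s/2)
b(x) = 7/2 - I*√2/2 (b(x) = 7/2 - √2*√(1/(-1 + 0))/2 = 7/2 - √2*√(1/(-1))/2 = 7/2 - √2*√(-1)/2 = 7/2 - √2*I/2 = 7/2 - I*√2/2)
((12839 - 1*8955) + b(42)) - 29702 = ((12839 - 1*8955) + (7/2 - I*√2/2)) - 29702 = ((12839 - 8955) + (7/2 - I*√2/2)) - 29702 = (3884 + (7/2 - I*√2/2)) - 29702 = (7775/2 - I*√2/2) - 29702 = -51629/2 - I*√2/2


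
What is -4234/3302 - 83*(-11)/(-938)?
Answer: -3493109/1548638 ≈ -2.2556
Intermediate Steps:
-4234/3302 - 83*(-11)/(-938) = -4234*1/3302 + 913*(-1/938) = -2117/1651 - 913/938 = -3493109/1548638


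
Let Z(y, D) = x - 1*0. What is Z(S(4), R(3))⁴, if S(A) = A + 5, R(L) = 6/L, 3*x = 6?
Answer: 16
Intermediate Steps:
x = 2 (x = (⅓)*6 = 2)
S(A) = 5 + A
Z(y, D) = 2 (Z(y, D) = 2 - 1*0 = 2 + 0 = 2)
Z(S(4), R(3))⁴ = 2⁴ = 16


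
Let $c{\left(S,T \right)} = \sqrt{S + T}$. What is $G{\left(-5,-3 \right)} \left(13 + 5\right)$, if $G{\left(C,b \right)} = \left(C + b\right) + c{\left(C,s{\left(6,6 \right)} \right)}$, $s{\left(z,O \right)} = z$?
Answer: $-126$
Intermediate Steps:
$G{\left(C,b \right)} = C + b + \sqrt{6 + C}$ ($G{\left(C,b \right)} = \left(C + b\right) + \sqrt{C + 6} = \left(C + b\right) + \sqrt{6 + C} = C + b + \sqrt{6 + C}$)
$G{\left(-5,-3 \right)} \left(13 + 5\right) = \left(-5 - 3 + \sqrt{6 - 5}\right) \left(13 + 5\right) = \left(-5 - 3 + \sqrt{1}\right) 18 = \left(-5 - 3 + 1\right) 18 = \left(-7\right) 18 = -126$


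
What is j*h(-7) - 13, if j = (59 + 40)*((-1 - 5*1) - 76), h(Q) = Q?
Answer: 56813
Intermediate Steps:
j = -8118 (j = 99*((-1 - 5) - 76) = 99*(-6 - 76) = 99*(-82) = -8118)
j*h(-7) - 13 = -8118*(-7) - 13 = 56826 - 13 = 56813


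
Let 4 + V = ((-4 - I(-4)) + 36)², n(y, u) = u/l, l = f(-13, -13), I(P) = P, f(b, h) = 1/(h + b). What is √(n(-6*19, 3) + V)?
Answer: √1214 ≈ 34.843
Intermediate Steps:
f(b, h) = 1/(b + h)
l = -1/26 (l = 1/(-13 - 13) = 1/(-26) = -1/26 ≈ -0.038462)
n(y, u) = -26*u (n(y, u) = u/(-1/26) = u*(-26) = -26*u)
V = 1292 (V = -4 + ((-4 - 1*(-4)) + 36)² = -4 + ((-4 + 4) + 36)² = -4 + (0 + 36)² = -4 + 36² = -4 + 1296 = 1292)
√(n(-6*19, 3) + V) = √(-26*3 + 1292) = √(-78 + 1292) = √1214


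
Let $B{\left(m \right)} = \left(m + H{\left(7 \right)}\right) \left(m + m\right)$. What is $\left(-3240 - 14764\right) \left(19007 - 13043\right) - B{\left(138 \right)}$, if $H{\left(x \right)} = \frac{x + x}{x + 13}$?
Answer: $- \frac{537070686}{5} \approx -1.0741 \cdot 10^{8}$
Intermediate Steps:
$H{\left(x \right)} = \frac{2 x}{13 + x}$
$B{\left(m \right)} = 2 m \left(\frac{7}{10} + m\right)$ ($B{\left(m \right)} = \left(m + 2 \cdot 7 \frac{1}{13 + 7}\right) \left(m + m\right) = \left(m + 2 \cdot 7 \cdot \frac{1}{20}\right) 2 m = \left(m + \frac{7}{10}\right) 2 m = \left(\frac{7}{10} + m\right) 2 m = 2 m \left(\frac{7}{10} + m\right)$)
$\left(-3240 - 14764\right) \left(19007 - 13043\right) - B{\left(138 \right)} = \left(-3240 - 14764\right) \left(19007 - 13043\right) - \frac{1}{5} \cdot 138 \left(7 + 10 \cdot 138\right) = \left(-18004\right) 5964 - \frac{1}{5} \cdot 138 \left(7 + 1380\right) = -107375856 - \frac{1}{5} \cdot 138 \cdot 1387 = -107375856 - \frac{191406}{5} = - \frac{537070686}{5}$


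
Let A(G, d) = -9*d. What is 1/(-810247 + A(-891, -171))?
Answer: -1/808708 ≈ -1.2365e-6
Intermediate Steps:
1/(-810247 + A(-891, -171)) = 1/(-810247 - 9*(-171)) = 1/(-810247 + 1539) = 1/(-808708) = -1/808708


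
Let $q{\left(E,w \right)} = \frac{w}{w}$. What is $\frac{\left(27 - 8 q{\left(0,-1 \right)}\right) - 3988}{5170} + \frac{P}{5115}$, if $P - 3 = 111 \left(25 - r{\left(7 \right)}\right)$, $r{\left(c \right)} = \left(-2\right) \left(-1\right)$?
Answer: $- \frac{42951}{160270} \approx -0.26799$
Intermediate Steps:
$q{\left(E,w \right)} = 1$
$r{\left(c \right)} = 2$
$P = 2556$ ($P = 3 + 111 \left(25 - 2\right) = 3 + 111 \cdot 23 = 3 + 2553 = 2556$)
$\frac{\left(27 - 8 q{\left(0,-1 \right)}\right) - 3988}{5170} + \frac{P}{5115} = \frac{\left(27 - 8\right) - 3988}{5170} + \frac{2556}{5115} = \left(\left(27 - 8\right) - 3988\right) \frac{1}{5170} + 2556 \cdot \frac{1}{5115} = \left(19 - 3988\right) \frac{1}{5170} + \frac{852}{1705} = \left(-3969\right) \frac{1}{5170} + \frac{852}{1705} = - \frac{3969}{5170} + \frac{852}{1705} = - \frac{42951}{160270}$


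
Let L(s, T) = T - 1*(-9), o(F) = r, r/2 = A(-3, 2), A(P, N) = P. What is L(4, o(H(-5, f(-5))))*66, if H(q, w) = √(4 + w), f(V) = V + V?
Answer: 198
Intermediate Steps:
f(V) = 2*V
r = -6 (r = 2*(-3) = -6)
o(F) = -6
L(s, T) = 9 + T (L(s, T) = T + 9 = 9 + T)
L(4, o(H(-5, f(-5))))*66 = (9 - 6)*66 = 3*66 = 198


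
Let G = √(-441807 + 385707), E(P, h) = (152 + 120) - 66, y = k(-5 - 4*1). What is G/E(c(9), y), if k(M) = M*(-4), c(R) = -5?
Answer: 5*I*√561/103 ≈ 1.1498*I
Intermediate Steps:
k(M) = -4*M
y = 36 (y = -4*(-5 - 4*1) = -4*(-5 - 4) = -4*(-9) = 36)
E(P, h) = 206 (E(P, h) = 272 - 66 = 206)
G = 10*I*√561 (G = √(-56100) = 10*I*√561 ≈ 236.85*I)
G/E(c(9), y) = (10*I*√561)/206 = (10*I*√561)*(1/206) = 5*I*√561/103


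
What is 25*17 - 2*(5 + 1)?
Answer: 413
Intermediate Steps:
25*17 - 2*(5 + 1) = 425 - 2*6 = 425 - 12 = 413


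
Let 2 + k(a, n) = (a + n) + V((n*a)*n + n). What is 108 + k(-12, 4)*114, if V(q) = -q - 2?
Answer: 20172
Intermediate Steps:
V(q) = -2 - q
k(a, n) = -4 + a - a*n**2 (k(a, n) = -2 + ((a + n) + (-2 - ((n*a)*n + n))) = -2 + ((a + n) + (-2 - ((a*n)*n + n))) = -2 + ((a + n) + (-2 - (a*n**2 + n))) = -2 + ((a + n) + (-2 - (n + a*n**2))) = -2 + ((a + n) + (-2 + (-n - a*n**2))) = -2 + ((a + n) + (-2 - n - a*n**2)) = -2 + (-2 + a - a*n**2) = -4 + a - a*n**2)
108 + k(-12, 4)*114 = 108 + (-4 - 12 - 1*(-12)*4**2)*114 = 108 + (-4 - 12 - 1*(-12)*16)*114 = 108 + (-4 - 12 + 192)*114 = 108 + 176*114 = 108 + 20064 = 20172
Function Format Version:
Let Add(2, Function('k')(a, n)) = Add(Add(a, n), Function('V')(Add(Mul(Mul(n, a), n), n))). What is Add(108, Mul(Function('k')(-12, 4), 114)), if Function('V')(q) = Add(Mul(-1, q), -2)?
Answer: 20172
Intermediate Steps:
Function('V')(q) = Add(-2, Mul(-1, q))
Function('k')(a, n) = Add(-4, a, Mul(-1, a, Pow(n, 2))) (Function('k')(a, n) = Add(-2, Add(Add(a, n), Add(-2, Mul(-1, Add(Mul(Mul(n, a), n), n))))) = Add(-2, Add(Add(a, n), Add(-2, Mul(-1, Add(Mul(Mul(a, n), n), n))))) = Add(-2, Add(Add(a, n), Add(-2, Mul(-1, Add(Mul(a, Pow(n, 2)), n))))) = Add(-2, Add(Add(a, n), Add(-2, Mul(-1, Add(n, Mul(a, Pow(n, 2))))))) = Add(-2, Add(Add(a, n), Add(-2, Add(Mul(-1, n), Mul(-1, a, Pow(n, 2)))))) = Add(-2, Add(Add(a, n), Add(-2, Mul(-1, n), Mul(-1, a, Pow(n, 2))))) = Add(-2, Add(-2, a, Mul(-1, a, Pow(n, 2)))) = Add(-4, a, Mul(-1, a, Pow(n, 2))))
Add(108, Mul(Function('k')(-12, 4), 114)) = Add(108, Mul(Add(-4, -12, Mul(-1, -12, Pow(4, 2))), 114)) = Add(108, Mul(Add(-4, -12, Mul(-1, -12, 16)), 114)) = Add(108, Mul(Add(-4, -12, 192), 114)) = Add(108, Mul(176, 114)) = Add(108, 20064) = 20172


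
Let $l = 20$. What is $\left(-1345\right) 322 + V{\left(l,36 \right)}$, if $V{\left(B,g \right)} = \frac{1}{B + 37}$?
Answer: $- \frac{24686129}{57} \approx -4.3309 \cdot 10^{5}$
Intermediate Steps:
$V{\left(B,g \right)} = \frac{1}{37 + B}$
$\left(-1345\right) 322 + V{\left(l,36 \right)} = \left(-1345\right) 322 + \frac{1}{37 + 20} = -433090 + \frac{1}{57} = - \frac{24686129}{57}$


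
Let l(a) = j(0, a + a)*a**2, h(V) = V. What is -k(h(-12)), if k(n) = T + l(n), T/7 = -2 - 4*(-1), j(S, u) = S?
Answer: -14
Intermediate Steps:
l(a) = 0 (l(a) = 0*a**2 = 0)
T = 14 (T = 7*(-2 - 4*(-1)) = 7*(-2 + 4) = 7*2 = 14)
k(n) = 14 (k(n) = 14 + 0 = 14)
-k(h(-12)) = -1*14 = -14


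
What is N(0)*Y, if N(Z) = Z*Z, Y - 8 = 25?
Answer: 0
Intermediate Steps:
Y = 33 (Y = 8 + 25 = 33)
N(Z) = Z²
N(0)*Y = 0²*33 = 0*33 = 0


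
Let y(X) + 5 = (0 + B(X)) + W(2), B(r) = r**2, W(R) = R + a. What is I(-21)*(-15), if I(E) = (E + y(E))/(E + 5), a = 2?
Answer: 6285/16 ≈ 392.81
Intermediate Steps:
W(R) = 2 + R (W(R) = R + 2 = 2 + R)
y(X) = -1 + X**2 (y(X) = -5 + ((0 + X**2) + (2 + 2)) = -5 + (X**2 + 4) = -5 + (4 + X**2) = -1 + X**2)
I(E) = (-1 + E + E**2)/(5 + E) (I(E) = (E + (-1 + E**2))/(E + 5) = (-1 + E + E**2)/(5 + E))
I(-21)*(-15) = ((-1 - 21 + (-21)**2)/(5 - 21))*(-15) = ((-1 - 21 + 441)/(-16))*(-15) = -1/16*419*(-15) = -419/16*(-15) = 6285/16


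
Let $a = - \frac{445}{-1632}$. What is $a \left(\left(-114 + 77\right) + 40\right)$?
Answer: $\frac{445}{544} \approx 0.81802$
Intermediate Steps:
$a = \frac{445}{1632}$ ($a = \left(-445\right) \left(- \frac{1}{1632}\right) = \frac{445}{1632} \approx 0.27267$)
$a \left(\left(-114 + 77\right) + 40\right) = \frac{445 \left(\left(-114 + 77\right) + 40\right)}{1632} = \frac{445 \left(-37 + 40\right)}{1632} = \frac{445}{1632} \cdot 3 = \frac{445}{544}$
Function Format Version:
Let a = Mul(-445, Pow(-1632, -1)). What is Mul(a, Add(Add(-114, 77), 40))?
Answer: Rational(445, 544) ≈ 0.81802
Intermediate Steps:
a = Rational(445, 1632) (a = Mul(-445, Rational(-1, 1632)) = Rational(445, 1632) ≈ 0.27267)
Mul(a, Add(Add(-114, 77), 40)) = Mul(Rational(445, 1632), Add(Add(-114, 77), 40)) = Mul(Rational(445, 1632), Add(-37, 40)) = Mul(Rational(445, 1632), 3) = Rational(445, 544)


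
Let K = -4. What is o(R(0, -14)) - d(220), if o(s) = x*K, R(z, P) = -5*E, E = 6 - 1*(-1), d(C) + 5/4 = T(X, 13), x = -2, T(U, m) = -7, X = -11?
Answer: 65/4 ≈ 16.250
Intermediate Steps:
d(C) = -33/4 (d(C) = -5/4 - 7 = -33/4)
E = 7 (E = 6 + 1 = 7)
R(z, P) = -35 (R(z, P) = -5*7 = -35)
o(s) = 8 (o(s) = -2*(-4) = 8)
o(R(0, -14)) - d(220) = 8 - 1*(-33/4) = 8 + 33/4 = 65/4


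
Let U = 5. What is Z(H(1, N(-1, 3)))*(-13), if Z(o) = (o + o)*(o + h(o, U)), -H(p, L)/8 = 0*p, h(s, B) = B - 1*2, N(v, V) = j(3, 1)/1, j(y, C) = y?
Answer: 0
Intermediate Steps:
N(v, V) = 3 (N(v, V) = 3/1 = 3*1 = 3)
h(s, B) = -2 + B (h(s, B) = B - 2 = -2 + B)
H(p, L) = 0 (H(p, L) = -0*p = -8*0 = 0)
Z(o) = 2*o*(3 + o) (Z(o) = (o + o)*(o + (-2 + 5)) = (2*o)*(o + 3) = (2*o)*(3 + o) = 2*o*(3 + o))
Z(H(1, N(-1, 3)))*(-13) = (2*0*(3 + 0))*(-13) = (2*0*3)*(-13) = 0*(-13) = 0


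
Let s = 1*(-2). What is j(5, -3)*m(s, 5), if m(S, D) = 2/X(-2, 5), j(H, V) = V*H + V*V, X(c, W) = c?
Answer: 6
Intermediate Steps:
s = -2
j(H, V) = V**2 + H*V (j(H, V) = H*V + V**2 = V**2 + H*V)
m(S, D) = -1 (m(S, D) = 2/(-2) = 2*(-1/2) = -1)
j(5, -3)*m(s, 5) = -3*(5 - 3)*(-1) = -3*2*(-1) = -6*(-1) = 6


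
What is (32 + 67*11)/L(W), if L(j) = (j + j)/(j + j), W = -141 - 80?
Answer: 769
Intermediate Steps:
W = -221
L(j) = 1 (L(j) = (2*j)/((2*j)) = (2*j)*(1/(2*j)) = 1)
(32 + 67*11)/L(W) = (32 + 67*11)/1 = (32 + 737)*1 = 769*1 = 769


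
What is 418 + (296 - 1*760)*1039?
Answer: -481678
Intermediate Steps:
418 + (296 - 1*760)*1039 = 418 + (296 - 760)*1039 = 418 - 464*1039 = 418 - 482096 = -481678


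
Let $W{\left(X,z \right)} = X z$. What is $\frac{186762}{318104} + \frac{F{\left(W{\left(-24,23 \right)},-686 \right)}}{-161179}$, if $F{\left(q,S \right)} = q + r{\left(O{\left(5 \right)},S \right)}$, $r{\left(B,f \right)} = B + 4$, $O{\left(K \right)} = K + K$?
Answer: $\frac{890389775}{1507990724} \approx 0.59045$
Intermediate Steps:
$O{\left(K \right)} = 2 K$
$r{\left(B,f \right)} = 4 + B$
$F{\left(q,S \right)} = 14 + q$ ($F{\left(q,S \right)} = q + \left(4 + 2 \cdot 5\right) = q + \left(4 + 10\right) = q + 14 = 14 + q$)
$\frac{186762}{318104} + \frac{F{\left(W{\left(-24,23 \right)},-686 \right)}}{-161179} = \frac{186762}{318104} + \frac{14 - 552}{-161179} = 186762 \cdot \frac{1}{318104} + \left(14 - 552\right) \left(- \frac{1}{161179}\right) = \frac{5493}{9356} - - \frac{538}{161179} = \frac{5493}{9356} + \frac{538}{161179} = \frac{890389775}{1507990724}$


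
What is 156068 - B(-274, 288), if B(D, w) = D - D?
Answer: 156068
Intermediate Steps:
B(D, w) = 0
156068 - B(-274, 288) = 156068 - 1*0 = 156068 + 0 = 156068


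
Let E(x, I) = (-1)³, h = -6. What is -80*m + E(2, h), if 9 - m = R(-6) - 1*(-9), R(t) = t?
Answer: -481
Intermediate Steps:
E(x, I) = -1
m = 6 (m = 9 - (-6 - 1*(-9)) = 9 - (-6 + 9) = 9 - 1*3 = 9 - 3 = 6)
-80*m + E(2, h) = -80*6 - 1 = -480 - 1 = -481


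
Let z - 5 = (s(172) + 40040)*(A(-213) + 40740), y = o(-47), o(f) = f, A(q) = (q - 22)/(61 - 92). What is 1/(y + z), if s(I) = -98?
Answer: 31/50453734548 ≈ 6.1442e-10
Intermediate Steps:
A(q) = 22/31 - q/31 (A(q) = (-22 + q)/(-31) = (-22 + q)*(-1/31) = 22/31 - q/31)
y = -47
z = 50453736005/31 (z = 5 + (-98 + 40040)*((22/31 - 1/31*(-213)) + 40740) = 5 + 39942*((22/31 + 213/31) + 40740) = 5 + 39942*(235/31 + 40740) = 5 + 39942*(1263175/31) = 5 + 50453735850/31 = 50453736005/31 ≈ 1.6275e+9)
1/(y + z) = 1/(-47 + 50453736005/31) = 1/(50453734548/31) = 31/50453734548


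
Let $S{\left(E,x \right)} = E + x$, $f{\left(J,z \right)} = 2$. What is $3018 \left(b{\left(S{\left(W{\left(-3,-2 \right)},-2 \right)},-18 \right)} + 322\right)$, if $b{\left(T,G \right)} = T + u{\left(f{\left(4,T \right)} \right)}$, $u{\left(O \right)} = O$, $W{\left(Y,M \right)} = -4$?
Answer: $959724$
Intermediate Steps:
$b{\left(T,G \right)} = 2 + T$ ($b{\left(T,G \right)} = T + 2 = 2 + T$)
$3018 \left(b{\left(S{\left(W{\left(-3,-2 \right)},-2 \right)},-18 \right)} + 322\right) = 3018 \left(\left(2 - 6\right) + 322\right) = 3018 \left(-4 + 322\right) = 3018 \cdot 318 = 959724$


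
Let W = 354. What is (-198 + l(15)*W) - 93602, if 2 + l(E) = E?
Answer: -89198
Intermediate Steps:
l(E) = -2 + E
(-198 + l(15)*W) - 93602 = (-198 + (-2 + 15)*354) - 93602 = (-198 + 13*354) - 93602 = (-198 + 4602) - 93602 = 4404 - 93602 = -89198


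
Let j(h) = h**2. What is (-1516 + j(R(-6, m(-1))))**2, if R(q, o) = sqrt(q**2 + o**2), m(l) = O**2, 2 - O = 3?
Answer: 2187441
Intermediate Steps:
O = -1 (O = 2 - 1*3 = 2 - 3 = -1)
m(l) = 1 (m(l) = (-1)**2 = 1)
R(q, o) = sqrt(o**2 + q**2)
(-1516 + j(R(-6, m(-1))))**2 = (-1516 + (sqrt(1**2 + (-6)**2))**2)**2 = (-1516 + (sqrt(1 + 36))**2)**2 = (-1516 + (sqrt(37))**2)**2 = (-1516 + 37)**2 = (-1479)**2 = 2187441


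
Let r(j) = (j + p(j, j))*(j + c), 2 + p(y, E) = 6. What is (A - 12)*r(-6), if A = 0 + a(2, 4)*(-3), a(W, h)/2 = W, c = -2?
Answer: -384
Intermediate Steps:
p(y, E) = 4 (p(y, E) = -2 + 6 = 4)
a(W, h) = 2*W
A = -12 (A = 0 + (2*2)*(-3) = 0 + 4*(-3) = 0 - 12 = -12)
r(j) = (-2 + j)*(4 + j) (r(j) = (j + 4)*(j - 2) = (4 + j)*(-2 + j) = (-2 + j)*(4 + j))
(A - 12)*r(-6) = (-12 - 12)*(-8 + (-6)**2 + 2*(-6)) = -24*(-8 + 36 - 12) = -24*16 = -384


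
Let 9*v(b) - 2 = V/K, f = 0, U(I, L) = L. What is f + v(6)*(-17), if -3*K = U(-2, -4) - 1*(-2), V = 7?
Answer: -425/18 ≈ -23.611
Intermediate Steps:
K = 2/3 (K = -(-4 - 1*(-2))/3 = -(-4 + 2)/3 = -1/3*(-2) = 2/3 ≈ 0.66667)
v(b) = 25/18 (v(b) = 2/9 + (7/(2/3))/9 = 2/9 + (7*(3/2))/9 = 2/9 + (1/9)*(21/2) = 2/9 + 7/6 = 25/18)
f + v(6)*(-17) = 0 + (25/18)*(-17) = 0 - 425/18 = -425/18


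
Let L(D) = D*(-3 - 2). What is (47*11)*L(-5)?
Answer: 12925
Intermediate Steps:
L(D) = -5*D (L(D) = D*(-5) = -5*D)
(47*11)*L(-5) = (47*11)*(-5*(-5)) = 517*25 = 12925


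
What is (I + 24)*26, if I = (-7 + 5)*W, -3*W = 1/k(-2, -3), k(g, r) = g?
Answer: 1846/3 ≈ 615.33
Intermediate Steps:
W = ⅙ (W = -⅓/(-2) = -⅓*(-½) = ⅙ ≈ 0.16667)
I = -⅓ (I = (-7 + 5)*(⅙) = -2*⅙ = -⅓ ≈ -0.33333)
(I + 24)*26 = (-⅓ + 24)*26 = (71/3)*26 = 1846/3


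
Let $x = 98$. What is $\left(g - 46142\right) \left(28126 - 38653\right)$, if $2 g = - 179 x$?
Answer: $578069151$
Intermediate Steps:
$g = -8771$ ($g = \frac{\left(-179\right) 98}{2} = \frac{1}{2} \left(-17542\right) = -8771$)
$\left(g - 46142\right) \left(28126 - 38653\right) = \left(-8771 - 46142\right) \left(28126 - 38653\right) = \left(-54913\right) \left(-10527\right) = 578069151$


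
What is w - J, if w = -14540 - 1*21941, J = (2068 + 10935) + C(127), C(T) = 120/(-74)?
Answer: -1830848/37 ≈ -49482.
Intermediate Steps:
C(T) = -60/37 (C(T) = 120*(-1/74) = -60/37)
J = 481051/37 (J = (2068 + 10935) - 60/37 = 13003 - 60/37 = 481051/37 ≈ 13001.)
w = -36481 (w = -14540 - 21941 = -36481)
w - J = -36481 - 1*481051/37 = -36481 - 481051/37 = -1830848/37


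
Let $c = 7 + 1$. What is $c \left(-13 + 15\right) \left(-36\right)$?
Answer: $-576$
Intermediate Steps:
$c = 8$
$c \left(-13 + 15\right) \left(-36\right) = 8 \left(-13 + 15\right) \left(-36\right) = 8 \cdot 2 \left(-36\right) = 16 \left(-36\right) = -576$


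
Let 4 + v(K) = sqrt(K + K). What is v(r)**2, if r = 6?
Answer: 28 - 16*sqrt(3) ≈ 0.28719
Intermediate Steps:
v(K) = -4 + sqrt(2)*sqrt(K) (v(K) = -4 + sqrt(K + K) = -4 + sqrt(2*K) = -4 + sqrt(2)*sqrt(K))
v(r)**2 = (-4 + sqrt(2)*sqrt(6))**2 = (-4 + 2*sqrt(3))**2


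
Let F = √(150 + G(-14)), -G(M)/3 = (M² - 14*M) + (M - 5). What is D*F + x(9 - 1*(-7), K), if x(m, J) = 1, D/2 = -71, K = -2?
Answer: 1 - 142*I*√969 ≈ 1.0 - 4420.3*I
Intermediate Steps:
D = -142 (D = 2*(-71) = -142)
G(M) = 15 - 3*M² + 39*M (G(M) = -3*((M² - 14*M) + (M - 5)) = -3*((M² - 14*M) + (-5 + M)) = -3*(-5 + M² - 13*M) = 15 - 3*M² + 39*M)
F = I*√969 (F = √(150 + (15 - 3*(-14)² + 39*(-14))) = √(150 + (15 - 3*196 - 546)) = √(150 + (15 - 588 - 546)) = √(150 - 1119) = √(-969) = I*√969 ≈ 31.129*I)
D*F + x(9 - 1*(-7), K) = -142*I*√969 + 1 = 1 - 142*I*√969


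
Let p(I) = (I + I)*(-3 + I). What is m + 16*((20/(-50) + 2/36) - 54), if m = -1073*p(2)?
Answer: 154012/45 ≈ 3422.5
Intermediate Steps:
p(I) = 2*I*(-3 + I) (p(I) = (2*I)*(-3 + I) = 2*I*(-3 + I))
m = 4292 (m = -2146*2*(-3 + 2) = -2146*2*(-1) = -1073*(-4) = 4292)
m + 16*((20/(-50) + 2/36) - 54) = 4292 + 16*((20/(-50) + 2/36) - 54) = 4292 + 16*((20*(-1/50) + 2*(1/36)) - 54) = 4292 + 16*((-⅖ + 1/18) - 54) = 4292 + 16*(-31/90 - 54) = 4292 + 16*(-4891/90) = 4292 - 39128/45 = 154012/45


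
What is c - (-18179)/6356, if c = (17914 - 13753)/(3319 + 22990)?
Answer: 72102661/23888572 ≈ 3.0183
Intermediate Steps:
c = 4161/26309 ≈ 0.15816
c - (-18179)/6356 = 4161/26309 - (-18179)/6356 = 4161/26309 - 1*(-2597/908) = 4161/26309 + 2597/908 = 72102661/23888572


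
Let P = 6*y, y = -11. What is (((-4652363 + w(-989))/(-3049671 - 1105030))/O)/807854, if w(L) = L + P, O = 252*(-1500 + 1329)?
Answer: -332387/10330974027051012 ≈ -3.2174e-11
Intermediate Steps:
P = -66 (P = 6*(-11) = -66)
O = -43092 (O = 252*(-171) = -43092)
w(L) = -66 + L (w(L) = L - 66 = -66 + L)
(((-4652363 + w(-989))/(-3049671 - 1105030))/O)/807854 = (((-4652363 + (-66 - 989))/(-3049671 - 1105030))/(-43092))/807854 = (((-4652363 - 1055)/(-4154701))*(-1/43092))*(1/807854) = (-4653418*(-1/4154701)*(-1/43092))*(1/807854) = ((4653418/4154701)*(-1/43092))*(1/807854) = -332387/12788169678*1/807854 = -332387/10330974027051012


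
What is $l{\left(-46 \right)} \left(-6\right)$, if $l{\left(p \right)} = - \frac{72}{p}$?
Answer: $- \frac{216}{23} \approx -9.3913$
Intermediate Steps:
$l{\left(-46 \right)} \left(-6\right) = - \frac{72}{-46} \left(-6\right) = \left(-72\right) \left(- \frac{1}{46}\right) \left(-6\right) = \frac{36}{23} \left(-6\right) = - \frac{216}{23}$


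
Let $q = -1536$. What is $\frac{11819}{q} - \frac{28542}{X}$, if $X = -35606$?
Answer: $- \frac{188493401}{27345408} \approx -6.8931$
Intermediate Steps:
$\frac{11819}{q} - \frac{28542}{X} = \frac{11819}{-1536} - \frac{28542}{-35606} = 11819 \left(- \frac{1}{1536}\right) - - \frac{14271}{17803} = - \frac{11819}{1536} + \frac{14271}{17803} = - \frac{188493401}{27345408}$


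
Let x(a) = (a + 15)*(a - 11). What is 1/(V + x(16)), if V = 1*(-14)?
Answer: 1/141 ≈ 0.0070922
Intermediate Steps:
x(a) = (-11 + a)*(15 + a) (x(a) = (15 + a)*(-11 + a) = (-11 + a)*(15 + a))
V = -14
1/(V + x(16)) = 1/(-14 + (-165 + 16² + 4*16)) = 1/(-14 + (-165 + 256 + 64)) = 1/(-14 + 155) = 1/141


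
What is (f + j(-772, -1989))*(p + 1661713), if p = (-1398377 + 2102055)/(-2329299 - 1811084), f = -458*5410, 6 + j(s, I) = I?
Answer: -17061168301255189775/4140383 ≈ -4.1207e+12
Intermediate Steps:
j(s, I) = -6 + I
f = -2477780
p = -703678/4140383 (p = 703678/(-4140383) = 703678*(-1/4140383) = -703678/4140383 ≈ -0.16995)
(f + j(-772, -1989))*(p + 1661713) = (-2477780 + (-6 - 1989))*(-703678/4140383 + 1661713) = (-2477780 - 1995)*(6880127552401/4140383) = -2479775*6880127552401/4140383 = -17061168301255189775/4140383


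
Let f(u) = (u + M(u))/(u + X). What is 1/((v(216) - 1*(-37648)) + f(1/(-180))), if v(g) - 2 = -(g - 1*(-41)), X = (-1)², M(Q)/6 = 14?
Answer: 179/6708466 ≈ 2.6683e-5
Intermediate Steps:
M(Q) = 84 (M(Q) = 6*14 = 84)
X = 1
f(u) = (84 + u)/(1 + u) (f(u) = (u + 84)/(u + 1) = (84 + u)/(1 + u))
v(g) = -39 - g (v(g) = 2 - (g - 1*(-41)) = 2 - (g + 41) = 2 - (41 + g) = 2 + (-41 - g) = -39 - g)
1/((v(216) - 1*(-37648)) + f(1/(-180))) = 1/(((-39 - 1*216) - 1*(-37648)) + (84 + 1/(-180))/(1 + 1/(-180))) = 1/(((-39 - 216) + 37648) + (84 - 1/180)/(1 - 1/180)) = 1/((-255 + 37648) + (15119/180)/(179/180)) = 1/(37393 + (180/179)*(15119/180)) = 1/(37393 + 15119/179) = 1/(6708466/179) = 179/6708466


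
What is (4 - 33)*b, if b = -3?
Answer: 87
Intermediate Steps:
(4 - 33)*b = (4 - 33)*(-3) = -29*(-3) = 87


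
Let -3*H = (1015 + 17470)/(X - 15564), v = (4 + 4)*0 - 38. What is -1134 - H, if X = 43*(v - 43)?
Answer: -64816379/57141 ≈ -1134.3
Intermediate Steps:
v = -38 (v = 8*0 - 38 = 0 - 38 = -38)
X = -3483 (X = 43*(-38 - 43) = 43*(-81) = -3483)
H = 18485/57141 (H = -(1015 + 17470)/(3*(-3483 - 15564)) = -18485/(3*(-19047)) = -18485*(-1)/(3*19047) = -1/3*(-18485/19047) = 18485/57141 ≈ 0.32350)
-1134 - H = -1134 - 1*18485/57141 = -1134 - 18485/57141 = -64816379/57141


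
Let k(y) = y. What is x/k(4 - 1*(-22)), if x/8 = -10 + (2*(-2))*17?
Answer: -24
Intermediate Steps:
x = -624 (x = 8*(-10 + (2*(-2))*17) = 8*(-10 - 4*17) = 8*(-10 - 68) = 8*(-78) = -624)
x/k(4 - 1*(-22)) = -624/(4 - 1*(-22)) = -624/(4 + 22) = -624/26 = -624*1/26 = -24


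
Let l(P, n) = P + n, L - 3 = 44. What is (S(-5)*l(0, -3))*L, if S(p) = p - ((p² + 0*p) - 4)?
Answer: 3666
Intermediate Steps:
L = 47 (L = 3 + 44 = 47)
S(p) = 4 + p - p² (S(p) = p - ((p² + 0) - 4) = p - (p² - 4) = p - (-4 + p²) = p + (4 - p²) = 4 + p - p²)
(S(-5)*l(0, -3))*L = ((4 - 5 - 1*(-5)²)*(0 - 3))*47 = ((4 - 5 - 1*25)*(-3))*47 = ((4 - 5 - 25)*(-3))*47 = -26*(-3)*47 = 78*47 = 3666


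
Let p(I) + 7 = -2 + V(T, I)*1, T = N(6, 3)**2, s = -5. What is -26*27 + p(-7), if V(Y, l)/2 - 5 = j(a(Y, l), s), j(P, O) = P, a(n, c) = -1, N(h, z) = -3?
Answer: -703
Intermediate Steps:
T = 9 (T = (-3)**2 = 9)
V(Y, l) = 8 (V(Y, l) = 10 + 2*(-1) = 10 - 2 = 8)
p(I) = -1 (p(I) = -7 + (-2 + 8*1) = -7 + (-2 + 8) = -7 + 6 = -1)
-26*27 + p(-7) = -26*27 - 1 = -702 - 1 = -703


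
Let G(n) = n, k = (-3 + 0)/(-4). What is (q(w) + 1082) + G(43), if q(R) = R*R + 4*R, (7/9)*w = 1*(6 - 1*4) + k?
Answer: 902889/784 ≈ 1151.6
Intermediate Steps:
k = ¾ (k = -3*(-¼) = ¾ ≈ 0.75000)
w = 99/28 (w = 9*(1*(6 - 1*4) + ¾)/7 = 9*(1*(6 - 4) + ¾)/7 = 9*(1*2 + ¾)/7 = 9*(2 + ¾)/7 = (9/7)*(11/4) = 99/28 ≈ 3.5357)
q(R) = R² + 4*R
(q(w) + 1082) + G(43) = (99*(4 + 99/28)/28 + 1082) + 43 = ((99/28)*(211/28) + 1082) + 43 = (20889/784 + 1082) + 43 = 869177/784 + 43 = 902889/784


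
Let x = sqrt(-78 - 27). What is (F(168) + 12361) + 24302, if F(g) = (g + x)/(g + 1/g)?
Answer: 1034841399/28225 + 168*I*sqrt(105)/28225 ≈ 36664.0 + 0.060992*I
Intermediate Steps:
x = I*sqrt(105) (x = sqrt(-105) = I*sqrt(105) ≈ 10.247*I)
F(g) = (g + I*sqrt(105))/(g + 1/g)
(F(168) + 12361) + 24302 = (168*(168 + I*sqrt(105))/(1 + 168**2) + 12361) + 24302 = (168*(168 + I*sqrt(105))/(1 + 28224) + 12361) + 24302 = (168*(168 + I*sqrt(105))/28225 + 12361) + 24302 = (168*(1/28225)*(168 + I*sqrt(105)) + 12361) + 24302 = ((28224/28225 + 168*I*sqrt(105)/28225) + 12361) + 24302 = (348917449/28225 + 168*I*sqrt(105)/28225) + 24302 = 1034841399/28225 + 168*I*sqrt(105)/28225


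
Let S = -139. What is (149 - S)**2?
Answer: 82944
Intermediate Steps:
(149 - S)**2 = (149 - 1*(-139))**2 = (149 + 139)**2 = 288**2 = 82944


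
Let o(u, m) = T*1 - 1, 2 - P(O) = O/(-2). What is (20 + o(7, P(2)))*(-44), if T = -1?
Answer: -792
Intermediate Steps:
P(O) = 2 + O/2 (P(O) = 2 - O/(-2) = 2 - O*(-1)/2 = 2 - (-1)*O/2 = 2 + O/2)
o(u, m) = -2 (o(u, m) = -1*1 - 1 = -1 - 1 = -2)
(20 + o(7, P(2)))*(-44) = (20 - 2)*(-44) = 18*(-44) = -792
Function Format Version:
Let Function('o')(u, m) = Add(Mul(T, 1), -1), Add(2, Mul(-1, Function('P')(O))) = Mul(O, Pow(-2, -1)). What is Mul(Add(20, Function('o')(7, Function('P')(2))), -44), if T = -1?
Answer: -792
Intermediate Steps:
Function('P')(O) = Add(2, Mul(Rational(1, 2), O)) (Function('P')(O) = Add(2, Mul(-1, Mul(O, Pow(-2, -1)))) = Add(2, Mul(-1, Mul(O, Rational(-1, 2)))) = Add(2, Mul(-1, Mul(Rational(-1, 2), O))) = Add(2, Mul(Rational(1, 2), O)))
Function('o')(u, m) = -2 (Function('o')(u, m) = Add(Mul(-1, 1), -1) = Add(-1, -1) = -2)
Mul(Add(20, Function('o')(7, Function('P')(2))), -44) = Mul(Add(20, -2), -44) = Mul(18, -44) = -792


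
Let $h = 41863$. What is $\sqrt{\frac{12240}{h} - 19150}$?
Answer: $\frac{i \sqrt{33560068823230}}{41863} \approx 138.38 i$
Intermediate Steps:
$\sqrt{\frac{12240}{h} - 19150} = \sqrt{\frac{12240}{41863} - 19150} = \sqrt{- \frac{801664210}{41863}} = \frac{i \sqrt{33560068823230}}{41863}$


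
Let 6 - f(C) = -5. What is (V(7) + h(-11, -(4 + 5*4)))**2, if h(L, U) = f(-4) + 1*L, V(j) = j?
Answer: 49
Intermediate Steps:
f(C) = 11 (f(C) = 6 - 1*(-5) = 6 + 5 = 11)
h(L, U) = 11 + L (h(L, U) = 11 + 1*L = 11 + L)
(V(7) + h(-11, -(4 + 5*4)))**2 = (7 + (11 - 11))**2 = (7 + 0)**2 = 7**2 = 49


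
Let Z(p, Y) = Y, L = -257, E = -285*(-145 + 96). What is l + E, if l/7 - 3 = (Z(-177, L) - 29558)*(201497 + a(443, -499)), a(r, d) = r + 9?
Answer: -42147752059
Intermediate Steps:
E = 13965 (E = -285*(-49) = 13965)
a(r, d) = 9 + r
l = -42147766024 (l = 21 + 7*((-257 - 29558)*(201497 + (9 + 443))) = 21 + 7*(-29815*(201497 + 452)) = 21 + 7*(-29815*201949) = 21 + 7*(-6021109435) = 21 - 42147766045 = -42147766024)
l + E = -42147766024 + 13965 = -42147752059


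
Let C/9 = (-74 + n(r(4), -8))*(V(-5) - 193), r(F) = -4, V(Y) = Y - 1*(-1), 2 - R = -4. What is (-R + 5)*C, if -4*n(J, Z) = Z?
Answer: -127656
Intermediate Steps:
R = 6 (R = 2 - 1*(-4) = 2 + 4 = 6)
V(Y) = 1 + Y (V(Y) = Y + 1 = 1 + Y)
n(J, Z) = -Z/4
C = 127656 (C = 9*((-74 - ¼*(-8))*((1 - 5) - 193)) = 9*((-74 + 2)*(-4 - 193)) = 9*(-72*(-197)) = 9*14184 = 127656)
(-R + 5)*C = (-1*6 + 5)*127656 = (-6 + 5)*127656 = -1*127656 = -127656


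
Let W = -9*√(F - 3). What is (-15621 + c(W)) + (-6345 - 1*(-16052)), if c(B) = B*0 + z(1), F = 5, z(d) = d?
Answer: -5913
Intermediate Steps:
W = -9*√2 (W = -9*√(5 - 3) = -9*√2 ≈ -12.728)
c(B) = 1 (c(B) = B*0 + 1 = 0 + 1 = 1)
(-15621 + c(W)) + (-6345 - 1*(-16052)) = (-15621 + 1) + (-6345 - 1*(-16052)) = -15620 + (-6345 + 16052) = -15620 + 9707 = -5913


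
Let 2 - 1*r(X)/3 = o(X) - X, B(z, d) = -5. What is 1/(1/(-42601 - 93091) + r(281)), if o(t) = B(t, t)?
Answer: 135692/117237887 ≈ 0.0011574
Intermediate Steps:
o(t) = -5
r(X) = 21 + 3*X (r(X) = 6 - 3*(-5 - X) = 6 + (15 + 3*X) = 21 + 3*X)
1/(1/(-42601 - 93091) + r(281)) = 1/(1/(-42601 - 93091) + (21 + 3*281)) = 1/(1/(-135692) + (21 + 843)) = 1/(-1/135692 + 864) = 1/(117237887/135692) = 135692/117237887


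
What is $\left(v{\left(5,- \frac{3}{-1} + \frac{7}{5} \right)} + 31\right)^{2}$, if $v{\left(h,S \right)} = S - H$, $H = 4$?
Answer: $\frac{24649}{25} \approx 985.96$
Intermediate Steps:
$v{\left(h,S \right)} = -4 + S$ ($v{\left(h,S \right)} = S - 4 = -4 + S$)
$\left(v{\left(5,- \frac{3}{-1} + \frac{7}{5} \right)} + 31\right)^{2} = \left(\left(-4 + \left(- \frac{3}{-1} + \frac{7}{5}\right)\right) + 31\right)^{2} = \left(\left(-4 + \left(\left(-3\right) \left(-1\right) + 7 \cdot \frac{1}{5}\right)\right) + 31\right)^{2} = \left(\left(-4 + \left(3 + \frac{7}{5}\right)\right) + 31\right)^{2} = \left(\left(-4 + \frac{22}{5}\right) + 31\right)^{2} = \left(\frac{2}{5} + 31\right)^{2} = \left(\frac{157}{5}\right)^{2} = \frac{24649}{25}$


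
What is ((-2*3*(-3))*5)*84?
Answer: 7560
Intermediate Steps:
((-2*3*(-3))*5)*84 = (-6*(-3)*5)*84 = (18*5)*84 = 90*84 = 7560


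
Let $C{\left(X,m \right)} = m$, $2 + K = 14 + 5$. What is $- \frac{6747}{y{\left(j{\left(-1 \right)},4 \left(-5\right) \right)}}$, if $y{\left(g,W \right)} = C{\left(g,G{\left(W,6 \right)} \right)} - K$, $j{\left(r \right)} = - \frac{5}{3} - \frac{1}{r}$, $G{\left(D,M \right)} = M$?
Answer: $\frac{6747}{11} \approx 613.36$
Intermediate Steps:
$K = 17$ ($K = -2 + \left(14 + 5\right) = -2 + 19 = 17$)
$j{\left(r \right)} = - \frac{5}{3} - \frac{1}{r}$ ($j{\left(r \right)} = \left(-5\right) \frac{1}{3} - \frac{1}{r} = - \frac{5}{3} - \frac{1}{r}$)
$y{\left(g,W \right)} = -11$ ($y{\left(g,W \right)} = 6 - 17 = -11$)
$- \frac{6747}{y{\left(j{\left(-1 \right)},4 \left(-5\right) \right)}} = - \frac{6747}{-11} = \left(-6747\right) \left(- \frac{1}{11}\right) = \frac{6747}{11}$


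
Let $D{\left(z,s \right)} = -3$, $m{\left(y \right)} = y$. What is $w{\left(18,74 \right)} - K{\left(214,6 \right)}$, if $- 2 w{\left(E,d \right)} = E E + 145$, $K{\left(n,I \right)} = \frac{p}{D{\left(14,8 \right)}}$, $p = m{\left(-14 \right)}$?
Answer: $- \frac{1435}{6} \approx -239.17$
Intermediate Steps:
$p = -14$
$K{\left(n,I \right)} = \frac{14}{3}$ ($K{\left(n,I \right)} = - \frac{14}{-3} = \left(-14\right) \left(- \frac{1}{3}\right) = \frac{14}{3}$)
$w{\left(E,d \right)} = - \frac{145}{2} - \frac{E^{2}}{2}$ ($w{\left(E,d \right)} = - \frac{E E + 145}{2} = - \frac{E^{2} + 145}{2} = - \frac{145 + E^{2}}{2} = - \frac{145}{2} - \frac{E^{2}}{2}$)
$w{\left(18,74 \right)} - K{\left(214,6 \right)} = \left(- \frac{145}{2} - \frac{18^{2}}{2}\right) - \frac{14}{3} = \left(- \frac{145}{2} - 162\right) - \frac{14}{3} = - \frac{469}{2} - \frac{14}{3} = - \frac{1435}{6}$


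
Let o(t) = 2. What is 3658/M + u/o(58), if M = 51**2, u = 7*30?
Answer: 276763/2601 ≈ 106.41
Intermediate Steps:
u = 210
M = 2601
3658/M + u/o(58) = 3658/2601 + 210/2 = 3658*(1/2601) + 210*(1/2) = 3658/2601 + 105 = 276763/2601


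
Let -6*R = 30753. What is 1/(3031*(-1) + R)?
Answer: -2/16313 ≈ -0.00012260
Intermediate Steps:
R = -10251/2 (R = -⅙*30753 = -10251/2 ≈ -5125.5)
1/(3031*(-1) + R) = 1/(3031*(-1) - 10251/2) = 1/(-3031 - 10251/2) = 1/(-16313/2) = -2/16313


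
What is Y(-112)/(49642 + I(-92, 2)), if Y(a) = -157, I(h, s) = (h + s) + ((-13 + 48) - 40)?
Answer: -157/49547 ≈ -0.0031687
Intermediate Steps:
I(h, s) = -5 + h + s (I(h, s) = (h + s) + (35 - 40) = (h + s) - 5 = -5 + h + s)
Y(-112)/(49642 + I(-92, 2)) = -157/(49642 + (-5 - 92 + 2)) = -157/(49642 - 95) = -157/49547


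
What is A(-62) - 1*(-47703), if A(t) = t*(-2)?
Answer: 47827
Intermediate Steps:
A(t) = -2*t
A(-62) - 1*(-47703) = -2*(-62) - 1*(-47703) = 124 + 47703 = 47827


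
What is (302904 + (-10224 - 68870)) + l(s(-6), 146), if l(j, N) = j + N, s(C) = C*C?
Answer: 223992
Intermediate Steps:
s(C) = C²
l(j, N) = N + j
(302904 + (-10224 - 68870)) + l(s(-6), 146) = (302904 + (-10224 - 68870)) + (146 + (-6)²) = (302904 - 79094) + (146 + 36) = 223810 + 182 = 223992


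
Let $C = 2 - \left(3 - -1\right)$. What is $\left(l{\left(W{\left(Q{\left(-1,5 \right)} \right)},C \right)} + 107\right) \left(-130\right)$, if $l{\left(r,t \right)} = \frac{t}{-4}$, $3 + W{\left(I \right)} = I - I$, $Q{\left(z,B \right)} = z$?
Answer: $-13975$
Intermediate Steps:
$C = -2$ ($C = 2 - \left(3 + 1\right) = 2 - 4 = -2$)
$W{\left(I \right)} = -3$ ($W{\left(I \right)} = -3 + \left(I - I\right) = -3 + 0 = -3$)
$l{\left(r,t \right)} = - \frac{t}{4}$ ($l{\left(r,t \right)} = t \left(- \frac{1}{4}\right) = - \frac{t}{4}$)
$\left(l{\left(W{\left(Q{\left(-1,5 \right)} \right)},C \right)} + 107\right) \left(-130\right) = \left(\left(- \frac{1}{4}\right) \left(-2\right) + 107\right) \left(-130\right) = \left(\frac{1}{2} + 107\right) \left(-130\right) = \frac{215}{2} \left(-130\right) = -13975$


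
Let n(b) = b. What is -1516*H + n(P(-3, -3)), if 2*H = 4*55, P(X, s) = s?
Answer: -166763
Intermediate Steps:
H = 110 (H = (4*55)/2 = (½)*220 = 110)
-1516*H + n(P(-3, -3)) = -1516*110 - 3 = -166760 - 3 = -166763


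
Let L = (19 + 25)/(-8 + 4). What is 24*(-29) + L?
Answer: -707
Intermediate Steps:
L = -11 (L = 44/(-4) = 44*(-¼) = -11)
24*(-29) + L = 24*(-29) - 11 = -696 - 11 = -707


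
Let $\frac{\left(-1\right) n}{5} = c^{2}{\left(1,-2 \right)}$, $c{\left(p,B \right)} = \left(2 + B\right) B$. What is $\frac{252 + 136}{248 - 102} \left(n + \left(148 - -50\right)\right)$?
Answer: $\frac{38412}{73} \approx 526.19$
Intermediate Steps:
$c{\left(p,B \right)} = B \left(2 + B\right)$
$n = 0$ ($n = - 5 \left(- 2 \left(2 - 2\right)\right)^{2} = - 5 \left(\left(-2\right) 0\right)^{2} = - 5 \cdot 0^{2} = \left(-5\right) 0 = 0$)
$\frac{252 + 136}{248 - 102} \left(n + \left(148 - -50\right)\right) = \frac{252 + 136}{248 - 102} \left(0 + \left(148 - -50\right)\right) = \frac{388}{146} \left(0 + \left(148 + 50\right)\right) = 388 \cdot \frac{1}{146} \left(0 + 198\right) = \frac{194}{73} \cdot 198 = \frac{38412}{73}$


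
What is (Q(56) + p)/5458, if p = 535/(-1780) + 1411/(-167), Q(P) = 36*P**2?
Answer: 6711372807/324489016 ≈ 20.683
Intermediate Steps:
p = -520185/59452 (p = 535*(-1/1780) + 1411*(-1/167) = -107/356 - 1411/167 = -520185/59452 ≈ -8.7497)
(Q(56) + p)/5458 = (36*56**2 - 520185/59452)/5458 = (36*3136 - 520185/59452)*(1/5458) = (112896 - 520185/59452)*(1/5458) = (6711372807/59452)*(1/5458) = 6711372807/324489016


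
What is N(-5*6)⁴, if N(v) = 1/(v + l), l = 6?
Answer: 1/331776 ≈ 3.0141e-6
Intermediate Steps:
N(v) = 1/(6 + v) (N(v) = 1/(v + 6) = 1/(6 + v))
N(-5*6)⁴ = (1/(6 - 5*6))⁴ = (1/(6 - 30))⁴ = (1/(-24))⁴ = (-1/24)⁴ = 1/331776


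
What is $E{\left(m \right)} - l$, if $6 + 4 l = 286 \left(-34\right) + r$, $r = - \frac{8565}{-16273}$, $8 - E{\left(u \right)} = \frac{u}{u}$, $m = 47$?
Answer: $\frac{158783369}{65092} \approx 2439.4$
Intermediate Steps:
$E{\left(u \right)} = 7$ ($E{\left(u \right)} = 8 - \frac{u}{u} = 8 - 1 = 7$)
$r = \frac{8565}{16273}$ ($r = \left(-8565\right) \left(- \frac{1}{16273}\right) = \frac{8565}{16273} \approx 0.52633$)
$l = - \frac{158327725}{65092}$ ($l = - \frac{3}{2} + \frac{286 \left(-34\right) + \frac{8565}{16273}}{4} = - \frac{3}{2} + \frac{-9724 + \frac{8565}{16273}}{4} = - \frac{3}{2} + \frac{1}{4} \left(- \frac{158230087}{16273}\right) = - \frac{3}{2} - \frac{158230087}{65092} = - \frac{158327725}{65092} \approx -2432.4$)
$E{\left(m \right)} - l = 7 - - \frac{158327725}{65092} = 7 + \frac{158327725}{65092} = \frac{158783369}{65092}$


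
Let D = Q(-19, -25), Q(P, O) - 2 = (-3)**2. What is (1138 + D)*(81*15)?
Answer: 1396035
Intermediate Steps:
Q(P, O) = 11 (Q(P, O) = 2 + (-3)**2 = 2 + 9 = 11)
D = 11
(1138 + D)*(81*15) = (1138 + 11)*(81*15) = 1149*1215 = 1396035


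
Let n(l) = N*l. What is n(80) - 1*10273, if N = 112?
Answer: -1313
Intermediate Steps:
n(l) = 112*l
n(80) - 1*10273 = 112*80 - 1*10273 = 8960 - 10273 = -1313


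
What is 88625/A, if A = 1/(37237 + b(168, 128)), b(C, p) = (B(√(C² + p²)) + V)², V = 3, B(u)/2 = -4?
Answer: 3302344750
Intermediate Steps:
B(u) = -8 (B(u) = 2*(-4) = -8)
b(C, p) = 25 (b(C, p) = (-8 + 3)² = (-5)² = 25)
A = 1/37262 (A = 1/(37237 + 25) = 1/37262 ≈ 2.6837e-5)
88625/A = 88625/(1/37262) = 88625*37262 = 3302344750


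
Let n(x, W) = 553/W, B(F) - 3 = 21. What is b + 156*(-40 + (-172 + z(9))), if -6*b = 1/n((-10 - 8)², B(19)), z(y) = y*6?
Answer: -13630348/553 ≈ -24648.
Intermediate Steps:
B(F) = 24 (B(F) = 3 + 21 = 24)
z(y) = 6*y
b = -4/553 (b = -1/(6*(553/24)) = -1/(6*(553*(1/24))) = -1/(6*553/24) = -⅙*24/553 = -4/553 ≈ -0.0072333)
b + 156*(-40 + (-172 + z(9))) = -4/553 + 156*(-40 + (-172 + 6*9)) = -4/553 + 156*(-40 + (-172 + 54)) = -4/553 + 156*(-40 - 118) = -4/553 + 156*(-158) = -4/553 - 24648 = -13630348/553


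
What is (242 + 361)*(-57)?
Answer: -34371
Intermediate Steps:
(242 + 361)*(-57) = 603*(-57) = -34371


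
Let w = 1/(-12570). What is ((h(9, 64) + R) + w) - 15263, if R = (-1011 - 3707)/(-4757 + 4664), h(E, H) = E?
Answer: -1974752597/129890 ≈ -15203.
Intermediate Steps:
R = 4718/93 (R = -4718/(-93) = -4718*(-1/93) = 4718/93 ≈ 50.731)
w = -1/12570 ≈ -7.9555e-5
((h(9, 64) + R) + w) - 15263 = ((9 + 4718/93) - 1/12570) - 15263 = (5555/93 - 1/12570) - 15263 = 7758473/129890 - 15263 = -1974752597/129890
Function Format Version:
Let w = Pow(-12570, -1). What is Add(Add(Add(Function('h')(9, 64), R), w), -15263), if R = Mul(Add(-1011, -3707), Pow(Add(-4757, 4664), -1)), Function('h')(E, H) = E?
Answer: Rational(-1974752597, 129890) ≈ -15203.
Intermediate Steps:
R = Rational(4718, 93) (R = Mul(-4718, Pow(-93, -1)) = Mul(-4718, Rational(-1, 93)) = Rational(4718, 93) ≈ 50.731)
w = Rational(-1, 12570) ≈ -7.9555e-5
Add(Add(Add(Function('h')(9, 64), R), w), -15263) = Add(Add(Add(9, Rational(4718, 93)), Rational(-1, 12570)), -15263) = Add(Add(Rational(5555, 93), Rational(-1, 12570)), -15263) = Add(Rational(7758473, 129890), -15263) = Rational(-1974752597, 129890)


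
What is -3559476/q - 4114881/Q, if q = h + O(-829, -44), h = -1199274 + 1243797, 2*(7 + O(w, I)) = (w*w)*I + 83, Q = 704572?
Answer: -119045745197265/21242485763708 ≈ -5.6041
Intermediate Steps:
O(w, I) = 69/2 + I*w²/2 (O(w, I) = -7 + ((w*w)*I + 83)/2 = -7 + (w²*I + 83)/2 = -7 + (I*w² + 83)/2 = -7 + (83 + I*w²)/2 = -7 + (83/2 + I*w²/2) = 69/2 + I*w²/2)
h = 44523
q = -30149489/2 (q = 44523 + (69/2 + (½)*(-44)*(-829)²) = 44523 + (69/2 + (½)*(-44)*687241) = 44523 + (69/2 - 15119302) = 44523 - 30238535/2 = -30149489/2 ≈ -1.5075e+7)
-3559476/q - 4114881/Q = -3559476/(-30149489/2) - 4114881/704572 = -3559476*(-2/30149489) - 4114881*1/704572 = 7118952/30149489 - 4114881/704572 = -119045745197265/21242485763708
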